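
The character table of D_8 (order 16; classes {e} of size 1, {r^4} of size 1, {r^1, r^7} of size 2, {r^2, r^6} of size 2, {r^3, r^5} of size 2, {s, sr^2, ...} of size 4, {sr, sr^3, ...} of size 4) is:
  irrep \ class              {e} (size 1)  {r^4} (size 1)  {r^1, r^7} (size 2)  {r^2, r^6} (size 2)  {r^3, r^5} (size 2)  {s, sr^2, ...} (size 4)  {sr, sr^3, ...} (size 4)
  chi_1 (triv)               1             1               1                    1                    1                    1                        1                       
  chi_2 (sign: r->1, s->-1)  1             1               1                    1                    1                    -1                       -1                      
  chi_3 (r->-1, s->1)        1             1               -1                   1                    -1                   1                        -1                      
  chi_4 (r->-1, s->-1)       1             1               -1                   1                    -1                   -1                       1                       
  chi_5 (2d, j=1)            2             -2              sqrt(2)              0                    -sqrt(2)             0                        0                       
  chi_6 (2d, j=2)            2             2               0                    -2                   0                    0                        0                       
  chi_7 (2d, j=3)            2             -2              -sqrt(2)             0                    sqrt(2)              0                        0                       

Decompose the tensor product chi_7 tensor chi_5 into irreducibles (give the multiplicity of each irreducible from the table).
chi_7 tensor chi_5 = chi_3 + chi_4 + chi_6 (all other irreducibles have multiplicity 0).

Why: The character of a tensor product is the pointwise product (chi_7 * chi_5)(C) = chi_7(C) * chi_5(C):
  {e}: (2)*(2), {r^4}: (-2)*(-2), {r^1, r^7}: (-sqrt(2))*(sqrt(2)), {r^2, r^6}: (0)*(0), {r^3, r^5}: (sqrt(2))*(-sqrt(2)), {s, sr^2, ...}: (0)*(0), {sr, sr^3, ...}: (0)*(0)
so (chi_7 * chi_5) takes values
  {e} -> 4, {r^4} -> 4, {r^1, r^7} -> -2, {r^2, r^6} -> 0, {r^3, r^5} -> -2, {s, sr^2, ...} -> 0, {sr, sr^3, ...} -> 0.
Now take the inner product of this character with each irreducible chi from the table, <chi_7*chi_5, chi> = (1/16) sum_C |C| (chi_7*chi_5)(C) conj(chi(C)):
  <chi_7*chi_5, chi_1> = (1/16)[1*(4)*conj(1) + 1*(4)*conj(1) + 2*(-2)*conj(1) + 2*(0)*conj(1) + 2*(-2)*conj(1) + 4*(0)*conj(1) + 4*(0)*conj(1)]
      = (1/16)[(4) + (4) + (-4) + (0) + (-4) + (0) + (0)] = 0/16 = 0
  <chi_7*chi_5, chi_2> = (1/16)[1*(4)*conj(1) + 1*(4)*conj(1) + 2*(-2)*conj(1) + 2*(0)*conj(1) + 2*(-2)*conj(1) + 4*(0)*conj(-1) + 4*(0)*conj(-1)]
      = (1/16)[(4) + (4) + (-4) + (0) + (-4) + (0) + (0)] = 0/16 = 0
  <chi_7*chi_5, chi_3> = (1/16)[1*(4)*conj(1) + 1*(4)*conj(1) + 2*(-2)*conj(-1) + 2*(0)*conj(1) + 2*(-2)*conj(-1) + 4*(0)*conj(1) + 4*(0)*conj(-1)]
      = (1/16)[(4) + (4) + (4) + (0) + (4) + (0) + (0)] = 16/16 = 1
  <chi_7*chi_5, chi_4> = (1/16)[1*(4)*conj(1) + 1*(4)*conj(1) + 2*(-2)*conj(-1) + 2*(0)*conj(1) + 2*(-2)*conj(-1) + 4*(0)*conj(-1) + 4*(0)*conj(1)]
      = (1/16)[(4) + (4) + (4) + (0) + (4) + (0) + (0)] = 16/16 = 1
  <chi_7*chi_5, chi_5> = (1/16)[1*(4)*conj(2) + 1*(4)*conj(-2) + 2*(-2)*conj(sqrt(2)) + 2*(0)*conj(0) + 2*(-2)*conj(-sqrt(2)) + 4*(0)*conj(0) + 4*(0)*conj(0)]
      = (1/16)[(8) + (-8) + (-4*sqrt(2)) + (0) + (4*sqrt(2)) + (0) + (0)] = 0/16 = 0
  <chi_7*chi_5, chi_6> = (1/16)[1*(4)*conj(2) + 1*(4)*conj(2) + 2*(-2)*conj(0) + 2*(0)*conj(-2) + 2*(-2)*conj(0) + 4*(0)*conj(0) + 4*(0)*conj(0)]
      = (1/16)[(8) + (8) + (0) + (0) + (0) + (0) + (0)] = 16/16 = 1
  <chi_7*chi_5, chi_7> = (1/16)[1*(4)*conj(2) + 1*(4)*conj(-2) + 2*(-2)*conj(-sqrt(2)) + 2*(0)*conj(0) + 2*(-2)*conj(sqrt(2)) + 4*(0)*conj(0) + 4*(0)*conj(0)]
      = (1/16)[(8) + (-8) + (4*sqrt(2)) + (0) + (-4*sqrt(2)) + (0) + (0)] = 0/16 = 0
Hence the multiplicities are chi_3: 1, chi_4: 1, chi_6: 1. Dimension check: dim(chi_7)*dim(chi_5) = 2*2 = 4 and sum (mult * dim) = 1*1 + 1*1 + 1*2 = 4.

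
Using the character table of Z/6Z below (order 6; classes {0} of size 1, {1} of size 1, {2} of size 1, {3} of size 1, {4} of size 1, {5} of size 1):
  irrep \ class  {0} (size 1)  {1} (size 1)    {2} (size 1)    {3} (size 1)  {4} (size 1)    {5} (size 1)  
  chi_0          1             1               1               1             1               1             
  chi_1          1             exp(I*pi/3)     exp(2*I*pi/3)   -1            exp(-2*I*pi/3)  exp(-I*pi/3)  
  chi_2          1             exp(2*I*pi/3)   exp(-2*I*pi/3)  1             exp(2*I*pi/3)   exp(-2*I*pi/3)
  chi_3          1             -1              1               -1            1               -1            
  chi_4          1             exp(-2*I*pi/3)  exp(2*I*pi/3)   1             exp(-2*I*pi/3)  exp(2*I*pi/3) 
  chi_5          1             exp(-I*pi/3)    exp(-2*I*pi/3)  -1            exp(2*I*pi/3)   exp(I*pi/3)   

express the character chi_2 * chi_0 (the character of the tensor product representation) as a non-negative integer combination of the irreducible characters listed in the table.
chi_2 tensor chi_0 = chi_2 (all other irreducibles have multiplicity 0).

The character of a tensor product is the pointwise product (chi_2 * chi_0)(C) = chi_2(C) * chi_0(C):
  {0}: (1)*(1), {1}: (exp(2*I*pi/3))*(1), {2}: (exp(-2*I*pi/3))*(1), {3}: (1)*(1), {4}: (exp(2*I*pi/3))*(1), {5}: (exp(-2*I*pi/3))*(1)
so (chi_2 * chi_0) takes values
  {0} -> 1, {1} -> exp(2*I*pi/3), {2} -> exp(-2*I*pi/3), {3} -> 1, {4} -> exp(2*I*pi/3), {5} -> exp(-2*I*pi/3).
Now take the inner product of this character with each irreducible chi from the table, <chi_2*chi_0, chi> = (1/6) sum_C |C| (chi_2*chi_0)(C) conj(chi(C)):
  <chi_2*chi_0, chi_0> = (1/6)[1*(1)*conj(1) + 1*(exp(2*I*pi/3))*conj(1) + 1*(exp(-2*I*pi/3))*conj(1) + 1*(1)*conj(1) + 1*(exp(2*I*pi/3))*conj(1) + 1*(exp(-2*I*pi/3))*conj(1)]
      = (1/6)[(1) + (exp(2*I*pi/3)) + (exp(-2*I*pi/3)) + (1) + (exp(2*I*pi/3)) + (exp(-2*I*pi/3))] = 0/6 = 0
  <chi_2*chi_0, chi_1> = (1/6)[1*(1)*conj(1) + 1*(exp(2*I*pi/3))*conj(exp(I*pi/3)) + 1*(exp(-2*I*pi/3))*conj(exp(2*I*pi/3)) + 1*(1)*conj(-1) + 1*(exp(2*I*pi/3))*conj(exp(-2*I*pi/3)) + 1*(exp(-2*I*pi/3))*conj(exp(-I*pi/3))]
      = (1/6)[(1) + (exp(I*pi/3)) + (exp(2*I*pi/3)) + (-1) + (exp(-2*I*pi/3)) + (exp(-I*pi/3))] = 0/6 = 0
  <chi_2*chi_0, chi_2> = (1/6)[1*(1)*conj(1) + 1*(exp(2*I*pi/3))*conj(exp(2*I*pi/3)) + 1*(exp(-2*I*pi/3))*conj(exp(-2*I*pi/3)) + 1*(1)*conj(1) + 1*(exp(2*I*pi/3))*conj(exp(2*I*pi/3)) + 1*(exp(-2*I*pi/3))*conj(exp(-2*I*pi/3))]
      = (1/6)[(1) + (1) + (1) + (1) + (1) + (1)] = 6/6 = 1
  <chi_2*chi_0, chi_3> = (1/6)[1*(1)*conj(1) + 1*(exp(2*I*pi/3))*conj(-1) + 1*(exp(-2*I*pi/3))*conj(1) + 1*(1)*conj(-1) + 1*(exp(2*I*pi/3))*conj(1) + 1*(exp(-2*I*pi/3))*conj(-1)]
      = (1/6)[(1) + (-exp(2*I*pi/3)) + (exp(-2*I*pi/3)) + (-1) + (exp(2*I*pi/3)) + (-exp(-2*I*pi/3))] = 0/6 = 0
  <chi_2*chi_0, chi_4> = (1/6)[1*(1)*conj(1) + 1*(exp(2*I*pi/3))*conj(exp(-2*I*pi/3)) + 1*(exp(-2*I*pi/3))*conj(exp(2*I*pi/3)) + 1*(1)*conj(1) + 1*(exp(2*I*pi/3))*conj(exp(-2*I*pi/3)) + 1*(exp(-2*I*pi/3))*conj(exp(2*I*pi/3))]
      = (1/6)[(1) + (exp(-2*I*pi/3)) + (exp(2*I*pi/3)) + (1) + (exp(-2*I*pi/3)) + (exp(2*I*pi/3))] = 0/6 = 0
  <chi_2*chi_0, chi_5> = (1/6)[1*(1)*conj(1) + 1*(exp(2*I*pi/3))*conj(exp(-I*pi/3)) + 1*(exp(-2*I*pi/3))*conj(exp(-2*I*pi/3)) + 1*(1)*conj(-1) + 1*(exp(2*I*pi/3))*conj(exp(2*I*pi/3)) + 1*(exp(-2*I*pi/3))*conj(exp(I*pi/3))]
      = (1/6)[(1) + (-1) + (1) + (-1) + (1) + (-1)] = 0/6 = 0
(Exp terms are combined using exp(i*s)*conj(exp(i*t)) = exp(i*(s-t)), and sums of them are collapsed using the identity that for every m > 1 the m distinct m-th roots of unity sum to 0, e.g. 1 + exp(2*I*pi/3) + exp(-2*I*pi/3) = 0.)
Hence the multiplicities are chi_2: 1. Dimension check: dim(chi_2)*dim(chi_0) = 1*1 = 1 and sum (mult * dim) = 1*1 = 1.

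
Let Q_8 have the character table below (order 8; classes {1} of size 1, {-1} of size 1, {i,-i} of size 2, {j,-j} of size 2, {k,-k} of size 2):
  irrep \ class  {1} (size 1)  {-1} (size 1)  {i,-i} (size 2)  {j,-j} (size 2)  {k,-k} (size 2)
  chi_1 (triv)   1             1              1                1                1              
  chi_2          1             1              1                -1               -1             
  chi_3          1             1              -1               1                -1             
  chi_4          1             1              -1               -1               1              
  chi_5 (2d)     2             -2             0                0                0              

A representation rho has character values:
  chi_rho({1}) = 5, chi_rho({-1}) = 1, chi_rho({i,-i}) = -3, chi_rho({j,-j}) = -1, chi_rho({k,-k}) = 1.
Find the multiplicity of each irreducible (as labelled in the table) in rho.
Multiplicities: chi_1: 0, chi_2: 0, chi_3: 1, chi_4: 2, chi_5: 1.

Use <chi_rho, chi> = (1/|G|) sum_C |C| * chi_rho(C) * conj(chi(C)) with |G| = 8 for each irreducible chi in the table:
  <chi_rho, chi_1> = (1/8)[1*(5)*conj(1) + 1*(1)*conj(1) + 2*(-3)*conj(1) + 2*(-1)*conj(1) + 2*(1)*conj(1)]
      = (1/8)[(5) + (1) + (-6) + (-2) + (2)] = 0/8 = 0
  <chi_rho, chi_2> = (1/8)[1*(5)*conj(1) + 1*(1)*conj(1) + 2*(-3)*conj(1) + 2*(-1)*conj(-1) + 2*(1)*conj(-1)]
      = (1/8)[(5) + (1) + (-6) + (2) + (-2)] = 0/8 = 0
  <chi_rho, chi_3> = (1/8)[1*(5)*conj(1) + 1*(1)*conj(1) + 2*(-3)*conj(-1) + 2*(-1)*conj(1) + 2*(1)*conj(-1)]
      = (1/8)[(5) + (1) + (6) + (-2) + (-2)] = 8/8 = 1
  <chi_rho, chi_4> = (1/8)[1*(5)*conj(1) + 1*(1)*conj(1) + 2*(-3)*conj(-1) + 2*(-1)*conj(-1) + 2*(1)*conj(1)]
      = (1/8)[(5) + (1) + (6) + (2) + (2)] = 16/8 = 2
  <chi_rho, chi_5> = (1/8)[1*(5)*conj(2) + 1*(1)*conj(-2) + 2*(-3)*conj(0) + 2*(-1)*conj(0) + 2*(1)*conj(0)]
      = (1/8)[(10) + (-2) + (0) + (0) + (0)] = 8/8 = 1
Dimension check: dim(rho) = sum (mult * dim) = 0*1 + 0*1 + 1*1 + 2*1 + 1*2 = 5 = chi_rho(e) = 5.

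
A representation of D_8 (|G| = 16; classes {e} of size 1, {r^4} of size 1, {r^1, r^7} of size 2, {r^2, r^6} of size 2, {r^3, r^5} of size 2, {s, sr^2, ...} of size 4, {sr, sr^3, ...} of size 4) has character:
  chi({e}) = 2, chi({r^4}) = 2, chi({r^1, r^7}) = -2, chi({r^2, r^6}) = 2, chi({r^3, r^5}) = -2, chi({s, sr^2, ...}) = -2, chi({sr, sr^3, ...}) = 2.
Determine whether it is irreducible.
Not irreducible (reducible): <chi, chi> = 4 > 1.

Derivation: <chi, chi> = (1/|G|) sum_C |C| * |chi(C)|^2 = (1/16)[1*|2|^2 + 1*|2|^2 + 2*|-2|^2 + 2*|2|^2 + 2*|-2|^2 + 4*|-2|^2 + 4*|2|^2]
  = (1/16)[(4) + (4) + (8) + (8) + (8) + (16) + (16)] = 64/16 = 4.
A character is irreducible iff <chi, chi> = 1, so this representation is reducible.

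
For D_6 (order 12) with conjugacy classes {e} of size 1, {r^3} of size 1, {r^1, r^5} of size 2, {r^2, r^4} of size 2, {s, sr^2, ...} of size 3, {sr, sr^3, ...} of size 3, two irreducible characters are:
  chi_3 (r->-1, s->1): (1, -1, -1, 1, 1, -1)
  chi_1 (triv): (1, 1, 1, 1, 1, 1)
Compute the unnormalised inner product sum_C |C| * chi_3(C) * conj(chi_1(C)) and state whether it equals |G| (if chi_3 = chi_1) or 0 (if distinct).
Sum = 0; so <chi_3, chi_1> = 0 (distinct irreducibles are orthogonal).

Why: Compute term by term over conjugacy classes (|C| * chi_3(C) * conj(chi_1(C))):
  1*(1)*conj(1) + 1*(-1)*conj(1) + 2*(-1)*conj(1) + 2*(1)*conj(1) + 3*(1)*conj(1) + 3*(-1)*conj(1)
  = (1) + (-1) + (-2) + (2) + (3) + (-3)
  = 0.
Dividing by |G| = 12 gives 0/12 = 0, matching the row-orthogonality relation <chi_3, chi_1> = [chi_3 = chi_1].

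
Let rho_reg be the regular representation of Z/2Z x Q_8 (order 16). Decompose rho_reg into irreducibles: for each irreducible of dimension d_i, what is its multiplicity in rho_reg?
Each irreducible V_i of dimension d_i appears with multiplicity d_i, i.e. rho_reg = (direct sum over all irreducibles V_i) d_i V_i. The irreducible dimensions for Z/2Z x Q_8 are 1, 1, 1, 1, 1, 1, 1, 1, 2, 2: 8 irreducibles of dimension 1, each with multiplicity 1; 2 irreducibles of dimension 2, each with multiplicity 2. Total dimension 8*1*1 + 2*2*2 = 16 = |G|.

Reasoning: General theorem: in the regular representation of a finite group G, each irreducible appears with multiplicity equal to its dimension. Check: dim(rho_reg) = sum d_i^2 = 1 + 1 + 1 + 1 + 1 + 1 + 1 + 1 + 4 + 4 = 16 = |G|.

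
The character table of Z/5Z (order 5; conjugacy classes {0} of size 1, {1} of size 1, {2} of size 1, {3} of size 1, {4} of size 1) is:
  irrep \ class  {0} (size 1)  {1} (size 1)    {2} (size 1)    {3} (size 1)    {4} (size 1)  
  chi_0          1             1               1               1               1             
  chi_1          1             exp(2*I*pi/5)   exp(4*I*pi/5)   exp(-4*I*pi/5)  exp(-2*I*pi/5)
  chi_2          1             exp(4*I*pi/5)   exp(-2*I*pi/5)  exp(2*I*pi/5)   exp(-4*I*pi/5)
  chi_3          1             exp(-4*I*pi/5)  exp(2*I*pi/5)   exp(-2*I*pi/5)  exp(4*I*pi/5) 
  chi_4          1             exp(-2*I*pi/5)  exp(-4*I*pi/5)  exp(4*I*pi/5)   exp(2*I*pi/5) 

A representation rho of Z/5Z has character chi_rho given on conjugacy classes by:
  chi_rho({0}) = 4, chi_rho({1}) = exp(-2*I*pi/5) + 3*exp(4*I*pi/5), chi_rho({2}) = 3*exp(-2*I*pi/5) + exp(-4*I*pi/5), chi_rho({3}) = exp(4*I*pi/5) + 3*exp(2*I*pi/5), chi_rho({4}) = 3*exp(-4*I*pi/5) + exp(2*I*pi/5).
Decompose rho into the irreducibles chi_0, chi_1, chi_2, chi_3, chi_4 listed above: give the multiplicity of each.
Multiplicities: chi_0: 0, chi_1: 0, chi_2: 3, chi_3: 0, chi_4: 1.

Why: Use <chi_rho, chi> = (1/|G|) sum_C |C| * chi_rho(C) * conj(chi(C)) with |G| = 5 for each irreducible chi in the table:
  <chi_rho, chi_0> = (1/5)[1*(4)*conj(1) + 1*(exp(-2*I*pi/5) + 3*exp(4*I*pi/5))*conj(1) + 1*(3*exp(-2*I*pi/5) + exp(-4*I*pi/5))*conj(1) + 1*(exp(4*I*pi/5) + 3*exp(2*I*pi/5))*conj(1) + 1*(3*exp(-4*I*pi/5) + exp(2*I*pi/5))*conj(1)]
      = (1/5)[(4) + (exp(-2*I*pi/5) + 3*exp(4*I*pi/5)) + (3*exp(-2*I*pi/5) + exp(-4*I*pi/5)) + (exp(4*I*pi/5) + 3*exp(2*I*pi/5)) + (3*exp(-4*I*pi/5) + exp(2*I*pi/5))] = 0/5 = 0
  <chi_rho, chi_1> = (1/5)[1*(4)*conj(1) + 1*(exp(-2*I*pi/5) + 3*exp(4*I*pi/5))*conj(exp(2*I*pi/5)) + 1*(3*exp(-2*I*pi/5) + exp(-4*I*pi/5))*conj(exp(4*I*pi/5)) + 1*(exp(4*I*pi/5) + 3*exp(2*I*pi/5))*conj(exp(-4*I*pi/5)) + 1*(3*exp(-4*I*pi/5) + exp(2*I*pi/5))*conj(exp(-2*I*pi/5))]
      = (1/5)[(4) + (exp(-4*I*pi/5) + 3*exp(2*I*pi/5)) + (exp(2*I*pi/5) + 3*exp(4*I*pi/5)) + (3*exp(-4*I*pi/5) + exp(-2*I*pi/5)) + (3*exp(-2*I*pi/5) + exp(4*I*pi/5))] = 0/5 = 0
  <chi_rho, chi_2> = (1/5)[1*(4)*conj(1) + 1*(exp(-2*I*pi/5) + 3*exp(4*I*pi/5))*conj(exp(4*I*pi/5)) + 1*(3*exp(-2*I*pi/5) + exp(-4*I*pi/5))*conj(exp(-2*I*pi/5)) + 1*(exp(4*I*pi/5) + 3*exp(2*I*pi/5))*conj(exp(2*I*pi/5)) + 1*(3*exp(-4*I*pi/5) + exp(2*I*pi/5))*conj(exp(-4*I*pi/5))]
      = (1/5)[(4) + (3 + exp(4*I*pi/5)) + (3 + exp(-2*I*pi/5)) + (3 + exp(2*I*pi/5)) + (3 + exp(-4*I*pi/5))] = 15/5 = 3
  <chi_rho, chi_3> = (1/5)[1*(4)*conj(1) + 1*(exp(-2*I*pi/5) + 3*exp(4*I*pi/5))*conj(exp(-4*I*pi/5)) + 1*(3*exp(-2*I*pi/5) + exp(-4*I*pi/5))*conj(exp(2*I*pi/5)) + 1*(exp(4*I*pi/5) + 3*exp(2*I*pi/5))*conj(exp(-2*I*pi/5)) + 1*(3*exp(-4*I*pi/5) + exp(2*I*pi/5))*conj(exp(4*I*pi/5))]
      = (1/5)[(4) + (3*exp(-2*I*pi/5) + exp(2*I*pi/5)) + (3*exp(-4*I*pi/5) + exp(4*I*pi/5)) + (exp(-4*I*pi/5) + 3*exp(4*I*pi/5)) + (exp(-2*I*pi/5) + 3*exp(2*I*pi/5))] = 0/5 = 0
  <chi_rho, chi_4> = (1/5)[1*(4)*conj(1) + 1*(exp(-2*I*pi/5) + 3*exp(4*I*pi/5))*conj(exp(-2*I*pi/5)) + 1*(3*exp(-2*I*pi/5) + exp(-4*I*pi/5))*conj(exp(-4*I*pi/5)) + 1*(exp(4*I*pi/5) + 3*exp(2*I*pi/5))*conj(exp(4*I*pi/5)) + 1*(3*exp(-4*I*pi/5) + exp(2*I*pi/5))*conj(exp(2*I*pi/5))]
      = (1/5)[(4) + (1 + 3*exp(-4*I*pi/5)) + (1 + 3*exp(2*I*pi/5)) + (1 + 3*exp(-2*I*pi/5)) + (1 + 3*exp(4*I*pi/5))] = 5/5 = 1
(Exp terms are combined using exp(i*s)*conj(exp(i*t)) = exp(i*(s-t)), and sums of them are collapsed using the identity that for every m > 1 the m distinct m-th roots of unity sum to 0, e.g. 1 + exp(2*I*pi/3) + exp(-2*I*pi/3) = 0.)
Dimension check: dim(rho) = sum (mult * dim) = 0*1 + 0*1 + 3*1 + 0*1 + 1*1 = 4 = chi_rho(e) = 4.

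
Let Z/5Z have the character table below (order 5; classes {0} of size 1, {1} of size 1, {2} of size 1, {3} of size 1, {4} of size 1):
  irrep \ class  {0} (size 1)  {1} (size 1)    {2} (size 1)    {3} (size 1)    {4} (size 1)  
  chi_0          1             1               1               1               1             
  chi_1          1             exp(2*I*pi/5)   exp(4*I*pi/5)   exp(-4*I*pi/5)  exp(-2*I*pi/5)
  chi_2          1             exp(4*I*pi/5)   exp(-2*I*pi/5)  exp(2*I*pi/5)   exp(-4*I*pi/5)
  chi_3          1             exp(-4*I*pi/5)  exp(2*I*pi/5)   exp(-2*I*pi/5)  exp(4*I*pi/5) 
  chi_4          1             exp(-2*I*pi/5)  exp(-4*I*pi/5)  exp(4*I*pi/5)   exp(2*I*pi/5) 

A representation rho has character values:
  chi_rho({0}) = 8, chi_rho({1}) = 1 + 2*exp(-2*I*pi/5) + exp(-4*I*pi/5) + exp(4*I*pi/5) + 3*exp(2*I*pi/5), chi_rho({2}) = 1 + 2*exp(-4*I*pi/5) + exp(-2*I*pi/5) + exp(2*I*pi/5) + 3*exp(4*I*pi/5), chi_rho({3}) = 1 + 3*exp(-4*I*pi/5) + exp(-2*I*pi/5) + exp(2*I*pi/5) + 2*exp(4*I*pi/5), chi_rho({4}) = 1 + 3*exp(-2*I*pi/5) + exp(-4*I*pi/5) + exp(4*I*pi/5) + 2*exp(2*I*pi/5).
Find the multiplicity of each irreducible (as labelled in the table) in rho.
Multiplicities: chi_0: 1, chi_1: 3, chi_2: 1, chi_3: 1, chi_4: 2.

Justification: Use <chi_rho, chi> = (1/|G|) sum_C |C| * chi_rho(C) * conj(chi(C)) with |G| = 5 for each irreducible chi in the table:
  <chi_rho, chi_0> = (1/5)[1*(8)*conj(1) + 1*(1 + 2*exp(-2*I*pi/5) + exp(-4*I*pi/5) + exp(4*I*pi/5) + 3*exp(2*I*pi/5))*conj(1) + 1*(1 + 2*exp(-4*I*pi/5) + exp(-2*I*pi/5) + exp(2*I*pi/5) + 3*exp(4*I*pi/5))*conj(1) + 1*(1 + 3*exp(-4*I*pi/5) + exp(-2*I*pi/5) + exp(2*I*pi/5) + 2*exp(4*I*pi/5))*conj(1) + 1*(1 + 3*exp(-2*I*pi/5) + exp(-4*I*pi/5) + exp(4*I*pi/5) + 2*exp(2*I*pi/5))*conj(1)]
      = (1/5)[(8) + (1 + 2*exp(-2*I*pi/5) + exp(-4*I*pi/5) + exp(4*I*pi/5) + 3*exp(2*I*pi/5)) + (1 + 2*exp(-4*I*pi/5) + exp(-2*I*pi/5) + exp(2*I*pi/5) + 3*exp(4*I*pi/5)) + (1 + 3*exp(-4*I*pi/5) + exp(-2*I*pi/5) + exp(2*I*pi/5) + 2*exp(4*I*pi/5)) + (1 + 3*exp(-2*I*pi/5) + exp(-4*I*pi/5) + exp(4*I*pi/5) + 2*exp(2*I*pi/5))] = 5/5 = 1
  <chi_rho, chi_1> = (1/5)[1*(8)*conj(1) + 1*(1 + 2*exp(-2*I*pi/5) + exp(-4*I*pi/5) + exp(4*I*pi/5) + 3*exp(2*I*pi/5))*conj(exp(2*I*pi/5)) + 1*(1 + 2*exp(-4*I*pi/5) + exp(-2*I*pi/5) + exp(2*I*pi/5) + 3*exp(4*I*pi/5))*conj(exp(4*I*pi/5)) + 1*(1 + 3*exp(-4*I*pi/5) + exp(-2*I*pi/5) + exp(2*I*pi/5) + 2*exp(4*I*pi/5))*conj(exp(-4*I*pi/5)) + 1*(1 + 3*exp(-2*I*pi/5) + exp(-4*I*pi/5) + exp(4*I*pi/5) + 2*exp(2*I*pi/5))*conj(exp(-2*I*pi/5))]
      = (1/5)[(8) + (3 + 2*exp(-4*I*pi/5) + exp(-2*I*pi/5) + exp(4*I*pi/5) + exp(2*I*pi/5)) + (3 + exp(-2*I*pi/5) + exp(-4*I*pi/5) + exp(4*I*pi/5) + 2*exp(2*I*pi/5)) + (3 + 2*exp(-2*I*pi/5) + exp(-4*I*pi/5) + exp(4*I*pi/5) + exp(2*I*pi/5)) + (3 + exp(-2*I*pi/5) + exp(-4*I*pi/5) + exp(2*I*pi/5) + 2*exp(4*I*pi/5))] = 15/5 = 3
  <chi_rho, chi_2> = (1/5)[1*(8)*conj(1) + 1*(1 + 2*exp(-2*I*pi/5) + exp(-4*I*pi/5) + exp(4*I*pi/5) + 3*exp(2*I*pi/5))*conj(exp(4*I*pi/5)) + 1*(1 + 2*exp(-4*I*pi/5) + exp(-2*I*pi/5) + exp(2*I*pi/5) + 3*exp(4*I*pi/5))*conj(exp(-2*I*pi/5)) + 1*(1 + 3*exp(-4*I*pi/5) + exp(-2*I*pi/5) + exp(2*I*pi/5) + 2*exp(4*I*pi/5))*conj(exp(2*I*pi/5)) + 1*(1 + 3*exp(-2*I*pi/5) + exp(-4*I*pi/5) + exp(4*I*pi/5) + 2*exp(2*I*pi/5))*conj(exp(-4*I*pi/5))]
      = (1/5)[(8) + (1 + 3*exp(-2*I*pi/5) + exp(-4*I*pi/5) + exp(2*I*pi/5) + 2*exp(4*I*pi/5)) + (1 + 2*exp(-2*I*pi/5) + 3*exp(-4*I*pi/5) + exp(4*I*pi/5) + exp(2*I*pi/5)) + (1 + exp(-2*I*pi/5) + exp(-4*I*pi/5) + 3*exp(4*I*pi/5) + 2*exp(2*I*pi/5)) + (1 + 2*exp(-4*I*pi/5) + exp(-2*I*pi/5) + exp(4*I*pi/5) + 3*exp(2*I*pi/5))] = 5/5 = 1
  <chi_rho, chi_3> = (1/5)[1*(8)*conj(1) + 1*(1 + 2*exp(-2*I*pi/5) + exp(-4*I*pi/5) + exp(4*I*pi/5) + 3*exp(2*I*pi/5))*conj(exp(-4*I*pi/5)) + 1*(1 + 2*exp(-4*I*pi/5) + exp(-2*I*pi/5) + exp(2*I*pi/5) + 3*exp(4*I*pi/5))*conj(exp(2*I*pi/5)) + 1*(1 + 3*exp(-4*I*pi/5) + exp(-2*I*pi/5) + exp(2*I*pi/5) + 2*exp(4*I*pi/5))*conj(exp(-2*I*pi/5)) + 1*(1 + 3*exp(-2*I*pi/5) + exp(-4*I*pi/5) + exp(4*I*pi/5) + 2*exp(2*I*pi/5))*conj(exp(4*I*pi/5))]
      = (1/5)[(8) + (1 + 3*exp(-4*I*pi/5) + exp(-2*I*pi/5) + exp(4*I*pi/5) + 2*exp(2*I*pi/5)) + (1 + exp(-2*I*pi/5) + exp(-4*I*pi/5) + 2*exp(4*I*pi/5) + 3*exp(2*I*pi/5)) + (1 + 3*exp(-2*I*pi/5) + 2*exp(-4*I*pi/5) + exp(4*I*pi/5) + exp(2*I*pi/5)) + (1 + 2*exp(-2*I*pi/5) + exp(-4*I*pi/5) + exp(2*I*pi/5) + 3*exp(4*I*pi/5))] = 5/5 = 1
  <chi_rho, chi_4> = (1/5)[1*(8)*conj(1) + 1*(1 + 2*exp(-2*I*pi/5) + exp(-4*I*pi/5) + exp(4*I*pi/5) + 3*exp(2*I*pi/5))*conj(exp(-2*I*pi/5)) + 1*(1 + 2*exp(-4*I*pi/5) + exp(-2*I*pi/5) + exp(2*I*pi/5) + 3*exp(4*I*pi/5))*conj(exp(-4*I*pi/5)) + 1*(1 + 3*exp(-4*I*pi/5) + exp(-2*I*pi/5) + exp(2*I*pi/5) + 2*exp(4*I*pi/5))*conj(exp(4*I*pi/5)) + 1*(1 + 3*exp(-2*I*pi/5) + exp(-4*I*pi/5) + exp(4*I*pi/5) + 2*exp(2*I*pi/5))*conj(exp(2*I*pi/5))]
      = (1/5)[(8) + (2 + exp(-2*I*pi/5) + exp(-4*I*pi/5) + exp(2*I*pi/5) + 3*exp(4*I*pi/5)) + (2 + 3*exp(-2*I*pi/5) + exp(-4*I*pi/5) + exp(4*I*pi/5) + exp(2*I*pi/5)) + (2 + exp(-2*I*pi/5) + exp(-4*I*pi/5) + exp(4*I*pi/5) + 3*exp(2*I*pi/5)) + (2 + 3*exp(-4*I*pi/5) + exp(-2*I*pi/5) + exp(4*I*pi/5) + exp(2*I*pi/5))] = 10/5 = 2
(Exp terms are combined using exp(i*s)*conj(exp(i*t)) = exp(i*(s-t)), and sums of them are collapsed using the identity that for every m > 1 the m distinct m-th roots of unity sum to 0, e.g. 1 + exp(2*I*pi/3) + exp(-2*I*pi/3) = 0.)
Dimension check: dim(rho) = sum (mult * dim) = 1*1 + 3*1 + 1*1 + 1*1 + 2*1 = 8 = chi_rho(e) = 8.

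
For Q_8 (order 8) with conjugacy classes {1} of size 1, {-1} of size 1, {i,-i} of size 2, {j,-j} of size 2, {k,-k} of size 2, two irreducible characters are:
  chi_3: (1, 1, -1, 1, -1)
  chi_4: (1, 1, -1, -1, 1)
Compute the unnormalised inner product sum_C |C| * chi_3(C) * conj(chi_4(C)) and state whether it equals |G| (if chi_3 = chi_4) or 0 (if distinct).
Sum = 0; so <chi_3, chi_4> = 0 (distinct irreducibles are orthogonal).

Details: Compute term by term over conjugacy classes (|C| * chi_3(C) * conj(chi_4(C))):
  1*(1)*conj(1) + 1*(1)*conj(1) + 2*(-1)*conj(-1) + 2*(1)*conj(-1) + 2*(-1)*conj(1)
  = (1) + (1) + (2) + (-2) + (-2)
  = 0.
Dividing by |G| = 8 gives 0/8 = 0, matching the row-orthogonality relation <chi_3, chi_4> = [chi_3 = chi_4].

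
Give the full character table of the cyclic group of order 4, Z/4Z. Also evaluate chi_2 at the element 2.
Character table of Z/4Z (irreps indexed chi_0,...,chi_3 with chi_k(m) = zeta_4^(k*m), zeta_4 = exp(2*pi*i/4)):
  irrep \ class  {0} (size 1)  {1} (size 1)  {2} (size 1)  {3} (size 1)
  chi_0          1             1             1             1           
  chi_1          1             I             -1            -I          
  chi_2          1             -1            1             -1          
  chi_3          1             -I            -1            I           

Spot check: chi_2(2) = zeta_4^(2*2) = zeta_4^4 = 1.

Reasoning: Z/4Z is abelian, so all 4 irreducible complex representations are 1-dimensional. They are given by chi_k(m) = zeta_4^(k*m) for k = 0,...,3. Row orthogonality: sum_m chi_k(m) conj(chi_l(m)) = 4 * [k = l].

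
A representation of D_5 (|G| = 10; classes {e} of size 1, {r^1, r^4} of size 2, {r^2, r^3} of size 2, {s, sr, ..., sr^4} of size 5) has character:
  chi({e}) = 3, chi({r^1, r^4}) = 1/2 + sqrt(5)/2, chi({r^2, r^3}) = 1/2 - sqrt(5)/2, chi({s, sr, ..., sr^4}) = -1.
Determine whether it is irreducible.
Not irreducible (reducible): <chi, chi> = 2 > 1.

Details: <chi, chi> = (1/|G|) sum_C |C| * |chi(C)|^2 = (1/10)[1*|3|^2 + 2*|1/2 + sqrt(5)/2|^2 + 2*|1/2 - sqrt(5)/2|^2 + 5*|-1|^2]
  = (1/10)[(9) + (sqrt(5) + 3) + (3 - sqrt(5)) + (5)] = 20/10 = 2.
A character is irreducible iff <chi, chi> = 1, so this representation is reducible.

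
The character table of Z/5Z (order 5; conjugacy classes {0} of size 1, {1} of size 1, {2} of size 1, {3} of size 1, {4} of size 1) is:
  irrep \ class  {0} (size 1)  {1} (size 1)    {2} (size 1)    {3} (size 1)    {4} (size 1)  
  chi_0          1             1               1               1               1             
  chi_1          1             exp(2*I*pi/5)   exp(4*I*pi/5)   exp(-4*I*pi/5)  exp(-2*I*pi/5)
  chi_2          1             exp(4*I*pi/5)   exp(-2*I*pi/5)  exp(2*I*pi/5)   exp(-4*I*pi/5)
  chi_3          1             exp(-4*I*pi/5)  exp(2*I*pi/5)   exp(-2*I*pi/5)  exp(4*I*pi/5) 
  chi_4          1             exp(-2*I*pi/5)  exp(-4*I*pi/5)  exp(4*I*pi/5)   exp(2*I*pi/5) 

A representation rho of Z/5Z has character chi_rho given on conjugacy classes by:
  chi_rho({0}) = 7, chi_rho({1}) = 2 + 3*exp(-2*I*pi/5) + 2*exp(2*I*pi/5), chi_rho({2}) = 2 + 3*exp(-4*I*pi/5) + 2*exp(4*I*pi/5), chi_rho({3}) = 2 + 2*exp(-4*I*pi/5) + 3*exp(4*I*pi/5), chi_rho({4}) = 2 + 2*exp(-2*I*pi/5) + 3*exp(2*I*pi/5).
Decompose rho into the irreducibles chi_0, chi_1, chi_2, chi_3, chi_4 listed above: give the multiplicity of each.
Multiplicities: chi_0: 2, chi_1: 2, chi_2: 0, chi_3: 0, chi_4: 3.

Explanation: Use <chi_rho, chi> = (1/|G|) sum_C |C| * chi_rho(C) * conj(chi(C)) with |G| = 5 for each irreducible chi in the table:
  <chi_rho, chi_0> = (1/5)[1*(7)*conj(1) + 1*(2 + 3*exp(-2*I*pi/5) + 2*exp(2*I*pi/5))*conj(1) + 1*(2 + 3*exp(-4*I*pi/5) + 2*exp(4*I*pi/5))*conj(1) + 1*(2 + 2*exp(-4*I*pi/5) + 3*exp(4*I*pi/5))*conj(1) + 1*(2 + 2*exp(-2*I*pi/5) + 3*exp(2*I*pi/5))*conj(1)]
      = (1/5)[(7) + (2 + 3*exp(-2*I*pi/5) + 2*exp(2*I*pi/5)) + (2 + 3*exp(-4*I*pi/5) + 2*exp(4*I*pi/5)) + (2 + 2*exp(-4*I*pi/5) + 3*exp(4*I*pi/5)) + (2 + 2*exp(-2*I*pi/5) + 3*exp(2*I*pi/5))] = 10/5 = 2
  <chi_rho, chi_1> = (1/5)[1*(7)*conj(1) + 1*(2 + 3*exp(-2*I*pi/5) + 2*exp(2*I*pi/5))*conj(exp(2*I*pi/5)) + 1*(2 + 3*exp(-4*I*pi/5) + 2*exp(4*I*pi/5))*conj(exp(4*I*pi/5)) + 1*(2 + 2*exp(-4*I*pi/5) + 3*exp(4*I*pi/5))*conj(exp(-4*I*pi/5)) + 1*(2 + 2*exp(-2*I*pi/5) + 3*exp(2*I*pi/5))*conj(exp(-2*I*pi/5))]
      = (1/5)[(7) + (2 + 2*exp(-2*I*pi/5) + 3*exp(-4*I*pi/5)) + (2 + 2*exp(-4*I*pi/5) + 3*exp(2*I*pi/5)) + (2 + 3*exp(-2*I*pi/5) + 2*exp(4*I*pi/5)) + (2 + 3*exp(4*I*pi/5) + 2*exp(2*I*pi/5))] = 10/5 = 2
  <chi_rho, chi_2> = (1/5)[1*(7)*conj(1) + 1*(2 + 3*exp(-2*I*pi/5) + 2*exp(2*I*pi/5))*conj(exp(4*I*pi/5)) + 1*(2 + 3*exp(-4*I*pi/5) + 2*exp(4*I*pi/5))*conj(exp(-2*I*pi/5)) + 1*(2 + 2*exp(-4*I*pi/5) + 3*exp(4*I*pi/5))*conj(exp(2*I*pi/5)) + 1*(2 + 2*exp(-2*I*pi/5) + 3*exp(2*I*pi/5))*conj(exp(-4*I*pi/5))]
      = (1/5)[(7) + (2*exp(-2*I*pi/5) + 2*exp(-4*I*pi/5) + 3*exp(4*I*pi/5)) + (3*exp(-2*I*pi/5) + 2*exp(-4*I*pi/5) + 2*exp(2*I*pi/5)) + (2*exp(-2*I*pi/5) + 2*exp(4*I*pi/5) + 3*exp(2*I*pi/5)) + (3*exp(-4*I*pi/5) + 2*exp(4*I*pi/5) + 2*exp(2*I*pi/5))] = 0/5 = 0
  <chi_rho, chi_3> = (1/5)[1*(7)*conj(1) + 1*(2 + 3*exp(-2*I*pi/5) + 2*exp(2*I*pi/5))*conj(exp(-4*I*pi/5)) + 1*(2 + 3*exp(-4*I*pi/5) + 2*exp(4*I*pi/5))*conj(exp(2*I*pi/5)) + 1*(2 + 2*exp(-4*I*pi/5) + 3*exp(4*I*pi/5))*conj(exp(-2*I*pi/5)) + 1*(2 + 2*exp(-2*I*pi/5) + 3*exp(2*I*pi/5))*conj(exp(4*I*pi/5))]
      = (1/5)[(7) + (2*exp(-4*I*pi/5) + 2*exp(4*I*pi/5) + 3*exp(2*I*pi/5)) + (2*exp(-2*I*pi/5) + 3*exp(4*I*pi/5) + 2*exp(2*I*pi/5)) + (2*exp(-2*I*pi/5) + 3*exp(-4*I*pi/5) + 2*exp(2*I*pi/5)) + (3*exp(-2*I*pi/5) + 2*exp(-4*I*pi/5) + 2*exp(4*I*pi/5))] = 0/5 = 0
  <chi_rho, chi_4> = (1/5)[1*(7)*conj(1) + 1*(2 + 3*exp(-2*I*pi/5) + 2*exp(2*I*pi/5))*conj(exp(-2*I*pi/5)) + 1*(2 + 3*exp(-4*I*pi/5) + 2*exp(4*I*pi/5))*conj(exp(-4*I*pi/5)) + 1*(2 + 2*exp(-4*I*pi/5) + 3*exp(4*I*pi/5))*conj(exp(4*I*pi/5)) + 1*(2 + 2*exp(-2*I*pi/5) + 3*exp(2*I*pi/5))*conj(exp(2*I*pi/5))]
      = (1/5)[(7) + (3 + 2*exp(4*I*pi/5) + 2*exp(2*I*pi/5)) + (3 + 2*exp(-2*I*pi/5) + 2*exp(4*I*pi/5)) + (3 + 2*exp(-4*I*pi/5) + 2*exp(2*I*pi/5)) + (3 + 2*exp(-2*I*pi/5) + 2*exp(-4*I*pi/5))] = 15/5 = 3
(Exp terms are combined using exp(i*s)*conj(exp(i*t)) = exp(i*(s-t)), and sums of them are collapsed using the identity that for every m > 1 the m distinct m-th roots of unity sum to 0, e.g. 1 + exp(2*I*pi/3) + exp(-2*I*pi/3) = 0.)
Dimension check: dim(rho) = sum (mult * dim) = 2*1 + 2*1 + 0*1 + 0*1 + 3*1 = 7 = chi_rho(e) = 7.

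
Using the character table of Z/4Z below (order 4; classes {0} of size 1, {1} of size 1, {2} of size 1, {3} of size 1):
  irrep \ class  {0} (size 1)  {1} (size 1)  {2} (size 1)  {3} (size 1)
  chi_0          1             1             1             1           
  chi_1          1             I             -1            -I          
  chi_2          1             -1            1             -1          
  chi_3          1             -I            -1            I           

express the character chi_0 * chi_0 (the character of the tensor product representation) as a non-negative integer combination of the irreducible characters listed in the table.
chi_0 tensor chi_0 = chi_0 (all other irreducibles have multiplicity 0).

Solution. The character of a tensor product is the pointwise product (chi_0 * chi_0)(C) = chi_0(C) * chi_0(C):
  {0}: (1)*(1), {1}: (1)*(1), {2}: (1)*(1), {3}: (1)*(1)
so (chi_0 * chi_0) takes values
  {0} -> 1, {1} -> 1, {2} -> 1, {3} -> 1.
Now take the inner product of this character with each irreducible chi from the table, <chi_0*chi_0, chi> = (1/4) sum_C |C| (chi_0*chi_0)(C) conj(chi(C)):
  <chi_0*chi_0, chi_0> = (1/4)[1*(1)*conj(1) + 1*(1)*conj(1) + 1*(1)*conj(1) + 1*(1)*conj(1)]
      = (1/4)[(1) + (1) + (1) + (1)] = 4/4 = 1
  <chi_0*chi_0, chi_1> = (1/4)[1*(1)*conj(1) + 1*(1)*conj(I) + 1*(1)*conj(-1) + 1*(1)*conj(-I)]
      = (1/4)[(1) + (-I) + (-1) + (I)] = 0/4 = 0
  <chi_0*chi_0, chi_2> = (1/4)[1*(1)*conj(1) + 1*(1)*conj(-1) + 1*(1)*conj(1) + 1*(1)*conj(-1)]
      = (1/4)[(1) + (-1) + (1) + (-1)] = 0/4 = 0
  <chi_0*chi_0, chi_3> = (1/4)[1*(1)*conj(1) + 1*(1)*conj(-I) + 1*(1)*conj(-1) + 1*(1)*conj(I)]
      = (1/4)[(1) + (I) + (-1) + (-I)] = 0/4 = 0
(Exp terms are combined using exp(i*s)*conj(exp(i*t)) = exp(i*(s-t)), and sums of them are collapsed using the identity that for every m > 1 the m distinct m-th roots of unity sum to 0, e.g. 1 + exp(2*I*pi/3) + exp(-2*I*pi/3) = 0.)
Hence the multiplicities are chi_0: 1. Dimension check: dim(chi_0)*dim(chi_0) = 1*1 = 1 and sum (mult * dim) = 1*1 = 1.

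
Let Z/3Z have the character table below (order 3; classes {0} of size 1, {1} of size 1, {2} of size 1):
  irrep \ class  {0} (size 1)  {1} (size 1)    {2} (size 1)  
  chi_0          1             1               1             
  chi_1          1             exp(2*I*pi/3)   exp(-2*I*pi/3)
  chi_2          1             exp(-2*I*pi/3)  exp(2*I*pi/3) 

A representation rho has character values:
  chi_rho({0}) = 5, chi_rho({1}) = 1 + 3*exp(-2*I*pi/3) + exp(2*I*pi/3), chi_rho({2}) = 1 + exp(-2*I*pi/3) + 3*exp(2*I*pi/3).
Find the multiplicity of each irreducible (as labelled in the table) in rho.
Multiplicities: chi_0: 1, chi_1: 1, chi_2: 3.

Justification: Use <chi_rho, chi> = (1/|G|) sum_C |C| * chi_rho(C) * conj(chi(C)) with |G| = 3 for each irreducible chi in the table:
  <chi_rho, chi_0> = (1/3)[1*(5)*conj(1) + 1*(1 + 3*exp(-2*I*pi/3) + exp(2*I*pi/3))*conj(1) + 1*(1 + exp(-2*I*pi/3) + 3*exp(2*I*pi/3))*conj(1)]
      = (1/3)[(5) + (1 + 3*exp(-2*I*pi/3) + exp(2*I*pi/3)) + (1 + exp(-2*I*pi/3) + 3*exp(2*I*pi/3))] = 3/3 = 1
  <chi_rho, chi_1> = (1/3)[1*(5)*conj(1) + 1*(1 + 3*exp(-2*I*pi/3) + exp(2*I*pi/3))*conj(exp(2*I*pi/3)) + 1*(1 + exp(-2*I*pi/3) + 3*exp(2*I*pi/3))*conj(exp(-2*I*pi/3))]
      = (1/3)[(5) + (1 + exp(-2*I*pi/3) + 3*exp(2*I*pi/3)) + (1 + 3*exp(-2*I*pi/3) + exp(2*I*pi/3))] = 3/3 = 1
  <chi_rho, chi_2> = (1/3)[1*(5)*conj(1) + 1*(1 + 3*exp(-2*I*pi/3) + exp(2*I*pi/3))*conj(exp(-2*I*pi/3)) + 1*(1 + exp(-2*I*pi/3) + 3*exp(2*I*pi/3))*conj(exp(2*I*pi/3))]
      = (1/3)[(5) + (2) + (2)] = 9/3 = 3
(Exp terms are combined using exp(i*s)*conj(exp(i*t)) = exp(i*(s-t)), and sums of them are collapsed using the identity that for every m > 1 the m distinct m-th roots of unity sum to 0, e.g. 1 + exp(2*I*pi/3) + exp(-2*I*pi/3) = 0.)
Dimension check: dim(rho) = sum (mult * dim) = 1*1 + 1*1 + 3*1 = 5 = chi_rho(e) = 5.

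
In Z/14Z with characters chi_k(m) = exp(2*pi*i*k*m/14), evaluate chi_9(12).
chi_9(12) = zeta_14^108 = exp(-4*I*pi/7)

Reasoning: chi_9(12) = zeta_14^(9*12) = zeta_14^108. Since zeta_14^14 = 1, this equals zeta_14^10 = exp(2*pi*i*10/14) = exp(-4*I*pi/7).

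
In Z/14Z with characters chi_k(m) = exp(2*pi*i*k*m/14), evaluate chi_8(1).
chi_8(1) = zeta_14^8 = exp(-6*I*pi/7)

Solution. chi_8(1) = zeta_14^(8*1) = zeta_14^8. Since zeta_14^14 = 1, this equals zeta_14^8 = exp(2*pi*i*8/14) = exp(-6*I*pi/7).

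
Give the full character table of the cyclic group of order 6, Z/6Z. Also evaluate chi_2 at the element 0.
Character table of Z/6Z (irreps indexed chi_0,...,chi_5 with chi_k(m) = zeta_6^(k*m), zeta_6 = exp(2*pi*i/6)):
  irrep \ class  {0} (size 1)  {1} (size 1)    {2} (size 1)    {3} (size 1)  {4} (size 1)    {5} (size 1)  
  chi_0          1             1               1               1             1               1             
  chi_1          1             exp(I*pi/3)     exp(2*I*pi/3)   -1            exp(-2*I*pi/3)  exp(-I*pi/3)  
  chi_2          1             exp(2*I*pi/3)   exp(-2*I*pi/3)  1             exp(2*I*pi/3)   exp(-2*I*pi/3)
  chi_3          1             -1              1               -1            1               -1            
  chi_4          1             exp(-2*I*pi/3)  exp(2*I*pi/3)   1             exp(-2*I*pi/3)  exp(2*I*pi/3) 
  chi_5          1             exp(-I*pi/3)    exp(-2*I*pi/3)  -1            exp(2*I*pi/3)   exp(I*pi/3)   

Spot check: chi_2(0) = zeta_6^(2*0) = zeta_6^0 = 1.

Z/6Z is abelian, so all 6 irreducible complex representations are 1-dimensional. They are given by chi_k(m) = zeta_6^(k*m) for k = 0,...,5. Row orthogonality: sum_m chi_k(m) conj(chi_l(m)) = 6 * [k = l].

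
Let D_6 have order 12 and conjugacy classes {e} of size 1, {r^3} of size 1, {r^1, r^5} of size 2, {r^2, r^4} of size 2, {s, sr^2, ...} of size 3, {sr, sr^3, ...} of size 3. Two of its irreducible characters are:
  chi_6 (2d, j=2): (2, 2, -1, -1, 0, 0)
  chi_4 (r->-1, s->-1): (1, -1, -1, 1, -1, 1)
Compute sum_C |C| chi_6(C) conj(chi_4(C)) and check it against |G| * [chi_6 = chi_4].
Sum = 0; so <chi_6, chi_4> = 0 (distinct irreducibles are orthogonal).

Derivation: Compute term by term over conjugacy classes (|C| * chi_6(C) * conj(chi_4(C))):
  1*(2)*conj(1) + 1*(2)*conj(-1) + 2*(-1)*conj(-1) + 2*(-1)*conj(1) + 3*(0)*conj(-1) + 3*(0)*conj(1)
  = (2) + (-2) + (2) + (-2) + (0) + (0)
  = 0.
Dividing by |G| = 12 gives 0/12 = 0, matching the row-orthogonality relation <chi_6, chi_4> = [chi_6 = chi_4].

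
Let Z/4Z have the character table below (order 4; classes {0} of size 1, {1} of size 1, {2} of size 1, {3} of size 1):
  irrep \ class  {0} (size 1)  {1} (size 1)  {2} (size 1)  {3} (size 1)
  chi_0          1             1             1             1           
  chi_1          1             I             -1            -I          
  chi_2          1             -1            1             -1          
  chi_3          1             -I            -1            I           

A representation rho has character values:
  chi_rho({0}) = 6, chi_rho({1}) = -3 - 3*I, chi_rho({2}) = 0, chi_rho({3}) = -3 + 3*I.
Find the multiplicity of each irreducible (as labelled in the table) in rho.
Multiplicities: chi_0: 0, chi_1: 0, chi_2: 3, chi_3: 3.

Explanation: Use <chi_rho, chi> = (1/|G|) sum_C |C| * chi_rho(C) * conj(chi(C)) with |G| = 4 for each irreducible chi in the table:
  <chi_rho, chi_0> = (1/4)[1*(6)*conj(1) + 1*(-3 - 3*I)*conj(1) + 1*(0)*conj(1) + 1*(-3 + 3*I)*conj(1)]
      = (1/4)[(6) + (-3 - 3*I) + (0) + (-3 + 3*I)] = 0/4 = 0
  <chi_rho, chi_1> = (1/4)[1*(6)*conj(1) + 1*(-3 - 3*I)*conj(I) + 1*(0)*conj(-1) + 1*(-3 + 3*I)*conj(-I)]
      = (1/4)[(6) + (-3 + 3*I) + (0) + (-3 - 3*I)] = 0/4 = 0
  <chi_rho, chi_2> = (1/4)[1*(6)*conj(1) + 1*(-3 - 3*I)*conj(-1) + 1*(0)*conj(1) + 1*(-3 + 3*I)*conj(-1)]
      = (1/4)[(6) + (3 + 3*I) + (0) + (3 - 3*I)] = 12/4 = 3
  <chi_rho, chi_3> = (1/4)[1*(6)*conj(1) + 1*(-3 - 3*I)*conj(-I) + 1*(0)*conj(-1) + 1*(-3 + 3*I)*conj(I)]
      = (1/4)[(6) + (3 - 3*I) + (0) + (3 + 3*I)] = 12/4 = 3
(Exp terms are combined using exp(i*s)*conj(exp(i*t)) = exp(i*(s-t)), and sums of them are collapsed using the identity that for every m > 1 the m distinct m-th roots of unity sum to 0, e.g. 1 + exp(2*I*pi/3) + exp(-2*I*pi/3) = 0.)
Dimension check: dim(rho) = sum (mult * dim) = 0*1 + 0*1 + 3*1 + 3*1 = 6 = chi_rho(e) = 6.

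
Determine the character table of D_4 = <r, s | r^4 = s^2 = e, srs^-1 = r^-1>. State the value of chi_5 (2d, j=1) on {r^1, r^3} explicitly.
Conjugacy classes: {e} of size 1, {r^2} of size 1, {r^1, r^3} of size 2, {s, sr^2, ...} of size 2, {sr, sr^3, ...} of size 2.
Character table:
  irrep \ class              {e} (size 1)  {r^2} (size 1)  {r^1, r^3} (size 2)  {s, sr^2, ...} (size 2)  {sr, sr^3, ...} (size 2)
  chi_1 (triv)               1             1               1                    1                        1                       
  chi_2 (sign: r->1, s->-1)  1             1               1                    -1                       -1                      
  chi_3 (r->-1, s->1)        1             1               -1                   1                        -1                      
  chi_4 (r->-1, s->-1)       1             1               -1                   -1                       1                       
  chi_5 (2d, j=1)            2             -2              0                    0                        0                       

Spot check: chi_5 (2d, j=1) on {r^1, r^3} = 0.

Proof sketch: D_4 has order 2*4 = 8 with 5 conjugacy classes, hence 5 irreducibles. Sum of squared dims 1 + 1 + 1 + 1 + 4 = 8 = |G|. Linear characters come from the abelianisation; the 2-dimensional irreps have character r^k -> 2*cos(2*pi*j*k/4), reflections -> 0.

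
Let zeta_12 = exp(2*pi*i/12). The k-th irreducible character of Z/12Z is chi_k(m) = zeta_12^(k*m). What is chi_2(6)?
chi_2(6) = zeta_12^12 = 1

Solution. chi_2(6) = zeta_12^(2*6) = zeta_12^12. Since zeta_12^12 = 1, this equals zeta_12^0 = exp(2*pi*i*0/12) = 1.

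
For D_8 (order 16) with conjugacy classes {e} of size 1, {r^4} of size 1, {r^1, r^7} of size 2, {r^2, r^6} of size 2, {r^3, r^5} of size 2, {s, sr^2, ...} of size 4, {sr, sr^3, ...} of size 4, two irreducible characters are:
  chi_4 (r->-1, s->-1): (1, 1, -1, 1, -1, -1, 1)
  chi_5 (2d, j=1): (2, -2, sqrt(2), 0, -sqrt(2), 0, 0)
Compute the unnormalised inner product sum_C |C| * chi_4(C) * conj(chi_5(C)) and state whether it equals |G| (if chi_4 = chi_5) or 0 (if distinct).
Sum = 0; so <chi_4, chi_5> = 0 (distinct irreducibles are orthogonal).

Details: Compute term by term over conjugacy classes (|C| * chi_4(C) * conj(chi_5(C))):
  1*(1)*conj(2) + 1*(1)*conj(-2) + 2*(-1)*conj(sqrt(2)) + 2*(1)*conj(0) + 2*(-1)*conj(-sqrt(2)) + 4*(-1)*conj(0) + 4*(1)*conj(0)
  = (2) + (-2) + (-2*sqrt(2)) + (0) + (2*sqrt(2)) + (0) + (0)
  = 0.
Dividing by |G| = 16 gives 0/16 = 0, matching the row-orthogonality relation <chi_4, chi_5> = [chi_4 = chi_5].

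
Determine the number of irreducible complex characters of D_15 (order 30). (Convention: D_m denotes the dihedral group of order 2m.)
9

Why: The number of irreducible complex representations of a finite group equals its number of conjugacy classes. D_15 has 9 conjugacy classes ((n+3)/2 for n odd), so D_15 (order 30) has exactly 9 irreducible complex representations.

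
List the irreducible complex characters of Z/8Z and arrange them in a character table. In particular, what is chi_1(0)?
Character table of Z/8Z (irreps indexed chi_0,...,chi_7 with chi_k(m) = zeta_8^(k*m), zeta_8 = exp(2*pi*i/8)):
  irrep \ class  {0} (size 1)  {1} (size 1)    {2} (size 1)  {3} (size 1)    {4} (size 1)  {5} (size 1)    {6} (size 1)  {7} (size 1)  
  chi_0          1             1               1             1               1             1               1             1             
  chi_1          1             exp(I*pi/4)     I             exp(3*I*pi/4)   -1            exp(-3*I*pi/4)  -I            exp(-I*pi/4)  
  chi_2          1             I               -1            -I              1             I               -1            -I            
  chi_3          1             exp(3*I*pi/4)   -I            exp(I*pi/4)     -1            exp(-I*pi/4)    I             exp(-3*I*pi/4)
  chi_4          1             -1              1             -1              1             -1              1             -1            
  chi_5          1             exp(-3*I*pi/4)  I             exp(-I*pi/4)    -1            exp(I*pi/4)     -I            exp(3*I*pi/4) 
  chi_6          1             -I              -1            I               1             -I              -1            I             
  chi_7          1             exp(-I*pi/4)    -I            exp(-3*I*pi/4)  -1            exp(3*I*pi/4)   I             exp(I*pi/4)   

Spot check: chi_1(0) = zeta_8^(1*0) = zeta_8^0 = 1.

Solution. Z/8Z is abelian, so all 8 irreducible complex representations are 1-dimensional. They are given by chi_k(m) = zeta_8^(k*m) for k = 0,...,7. Row orthogonality: sum_m chi_k(m) conj(chi_l(m)) = 8 * [k = l].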